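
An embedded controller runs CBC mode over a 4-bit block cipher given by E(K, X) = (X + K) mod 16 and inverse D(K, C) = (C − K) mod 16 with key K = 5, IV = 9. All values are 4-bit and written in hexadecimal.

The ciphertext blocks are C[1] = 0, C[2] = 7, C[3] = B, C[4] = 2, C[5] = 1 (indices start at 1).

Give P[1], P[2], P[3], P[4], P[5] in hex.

P[1] = 2, P[2] = 2, P[3] = 1, P[4] = 6, P[5] = E

CBC decryption: P_i = D(K, C_i) ⊕ C_{i−1}, with C_{0} = IV.
P[1]: D(K, 0) = B; B ⊕ 9 = 2.
P[2]: D(K, 7) = 2; 2 ⊕ 0 = 2.
P[3]: D(K, B) = 6; 6 ⊕ 7 = 1.
P[4]: D(K, 2) = D; D ⊕ B = 6.
P[5]: D(K, 1) = C; C ⊕ 2 = E.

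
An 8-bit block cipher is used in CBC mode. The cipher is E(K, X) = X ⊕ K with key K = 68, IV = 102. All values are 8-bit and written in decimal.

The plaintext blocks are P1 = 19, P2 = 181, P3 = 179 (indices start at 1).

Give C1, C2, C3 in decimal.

CBC encryption: C_i = E(K, P_i ⊕ C_{i−1}), with C_{0} = IV.
C1: P1 ⊕ 102 = 117; E(K, 117) = 49.
C2: P2 ⊕ 49 = 132; E(K, 132) = 192.
C3: P3 ⊕ 192 = 115; E(K, 115) = 55.

C1 = 49, C2 = 192, C3 = 55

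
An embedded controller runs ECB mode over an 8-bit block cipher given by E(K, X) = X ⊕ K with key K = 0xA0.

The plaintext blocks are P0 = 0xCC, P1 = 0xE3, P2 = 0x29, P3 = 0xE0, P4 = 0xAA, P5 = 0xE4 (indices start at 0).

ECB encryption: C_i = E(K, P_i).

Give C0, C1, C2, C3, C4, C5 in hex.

C0 = 0x6C, C1 = 0x43, C2 = 0x89, C3 = 0x40, C4 = 0x0A, C5 = 0x44

C0: E(K, 0xCC) = 0x6C.
C1: E(K, 0xE3) = 0x43.
C2: E(K, 0x29) = 0x89.
C3: E(K, 0xE0) = 0x40.
C4: E(K, 0xAA) = 0x0A.
C5: E(K, 0xE4) = 0x44.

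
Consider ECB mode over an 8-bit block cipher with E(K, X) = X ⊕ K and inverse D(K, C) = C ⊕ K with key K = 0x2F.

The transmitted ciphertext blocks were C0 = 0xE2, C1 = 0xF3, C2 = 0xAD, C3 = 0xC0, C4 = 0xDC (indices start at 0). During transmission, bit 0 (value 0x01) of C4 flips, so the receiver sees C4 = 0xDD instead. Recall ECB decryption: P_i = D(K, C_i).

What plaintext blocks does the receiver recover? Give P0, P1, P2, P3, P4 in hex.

Only C4 changed, to 0xDD. In ECB, a change in C_i affects only P_i. Decrypting the received ciphertext:
P0: D(K, 0xE2) = 0xCD.
P1: D(K, 0xF3) = 0xDC.
P2: D(K, 0xAD) = 0x82.
P3: D(K, 0xC0) = 0xEF.
P4: D(K, 0xDD) = 0xF2.
Blocks that differ from the original plaintext: P4.

P0 = 0xCD, P1 = 0xDC, P2 = 0x82, P3 = 0xEF, P4 = 0xF2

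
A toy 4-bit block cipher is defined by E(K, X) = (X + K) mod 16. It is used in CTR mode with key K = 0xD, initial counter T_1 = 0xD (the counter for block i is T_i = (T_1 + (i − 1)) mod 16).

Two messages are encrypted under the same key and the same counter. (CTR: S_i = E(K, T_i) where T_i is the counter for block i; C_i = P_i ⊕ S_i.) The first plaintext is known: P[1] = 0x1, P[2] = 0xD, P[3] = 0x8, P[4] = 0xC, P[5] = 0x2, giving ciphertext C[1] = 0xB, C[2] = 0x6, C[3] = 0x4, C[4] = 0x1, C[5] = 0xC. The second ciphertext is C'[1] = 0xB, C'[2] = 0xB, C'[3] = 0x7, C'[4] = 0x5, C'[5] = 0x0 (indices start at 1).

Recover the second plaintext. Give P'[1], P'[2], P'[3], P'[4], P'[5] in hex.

P'[1] = 0x1, P'[2] = 0x0, P'[3] = 0xB, P'[4] = 0x8, P'[5] = 0xE

In CTR with a reused counter, both messages share the same keystream S_i, so C_i ⊕ C'_i = P_i ⊕ P'_i and thus P'_i = P_i ⊕ C_i ⊕ C'_i.
P'[1]: 0x1 ⊕ 0xB ⊕ 0xB = 0x1.
P'[2]: 0xD ⊕ 0x6 ⊕ 0xB = 0x0.
P'[3]: 0x8 ⊕ 0x4 ⊕ 0x7 = 0xB.
P'[4]: 0xC ⊕ 0x1 ⊕ 0x5 = 0x8.
P'[5]: 0x2 ⊕ 0xC ⊕ 0x0 = 0xE.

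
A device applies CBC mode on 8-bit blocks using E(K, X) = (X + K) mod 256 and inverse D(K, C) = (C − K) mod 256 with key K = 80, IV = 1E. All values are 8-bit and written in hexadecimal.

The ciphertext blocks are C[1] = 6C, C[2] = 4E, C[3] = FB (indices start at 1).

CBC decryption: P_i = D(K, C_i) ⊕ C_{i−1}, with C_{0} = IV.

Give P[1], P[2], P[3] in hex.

P[1] = F2, P[2] = A2, P[3] = 35

P[1]: D(K, 6C) = EC; EC ⊕ 1E = F2.
P[2]: D(K, 4E) = CE; CE ⊕ 6C = A2.
P[3]: D(K, FB) = 7B; 7B ⊕ 4E = 35.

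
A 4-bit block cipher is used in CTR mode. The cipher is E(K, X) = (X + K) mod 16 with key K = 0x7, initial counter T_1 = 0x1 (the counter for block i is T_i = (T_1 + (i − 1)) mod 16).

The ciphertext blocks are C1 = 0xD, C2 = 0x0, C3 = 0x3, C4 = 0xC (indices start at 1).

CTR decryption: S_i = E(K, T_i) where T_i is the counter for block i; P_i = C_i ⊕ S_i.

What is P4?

P4: T = 0x4, S = E(K, T) = 0xB; 0xC ⊕ 0xB = 0x7.

P4 = 0x7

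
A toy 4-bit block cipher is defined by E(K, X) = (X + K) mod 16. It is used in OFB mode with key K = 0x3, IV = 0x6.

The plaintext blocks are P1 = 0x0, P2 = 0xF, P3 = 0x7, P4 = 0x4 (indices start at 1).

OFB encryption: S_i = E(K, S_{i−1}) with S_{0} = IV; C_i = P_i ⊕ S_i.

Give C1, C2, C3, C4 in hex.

C1: S = E(K, 0x6) = 0x9; 0x0 ⊕ 0x9 = 0x9.
C2: S = E(K, 0x9) = 0xC; 0xF ⊕ 0xC = 0x3.
C3: S = E(K, 0xC) = 0xF; 0x7 ⊕ 0xF = 0x8.
C4: S = E(K, 0xF) = 0x2; 0x4 ⊕ 0x2 = 0x6.

C1 = 0x9, C2 = 0x3, C3 = 0x8, C4 = 0x6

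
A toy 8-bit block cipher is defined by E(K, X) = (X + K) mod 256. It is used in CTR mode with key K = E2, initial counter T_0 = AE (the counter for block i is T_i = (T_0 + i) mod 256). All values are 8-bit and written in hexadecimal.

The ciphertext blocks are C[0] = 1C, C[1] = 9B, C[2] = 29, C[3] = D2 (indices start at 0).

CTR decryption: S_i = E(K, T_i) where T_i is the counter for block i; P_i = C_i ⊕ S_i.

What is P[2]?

P[2] = BB

P[2]: T = B0, S = E(K, T) = 92; 29 ⊕ 92 = BB.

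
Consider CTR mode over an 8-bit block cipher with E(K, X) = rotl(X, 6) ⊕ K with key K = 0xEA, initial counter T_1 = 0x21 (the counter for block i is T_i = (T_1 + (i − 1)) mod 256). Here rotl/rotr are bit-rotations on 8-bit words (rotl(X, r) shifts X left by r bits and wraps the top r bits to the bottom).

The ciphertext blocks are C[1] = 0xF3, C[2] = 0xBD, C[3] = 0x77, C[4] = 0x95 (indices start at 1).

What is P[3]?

CTR decryption: S_i = E(K, T_i) where T_i is the counter for block i; P_i = C_i ⊕ S_i.
P[3]: T = 0x23, S = E(K, T) = 0x22; 0x77 ⊕ 0x22 = 0x55.

P[3] = 0x55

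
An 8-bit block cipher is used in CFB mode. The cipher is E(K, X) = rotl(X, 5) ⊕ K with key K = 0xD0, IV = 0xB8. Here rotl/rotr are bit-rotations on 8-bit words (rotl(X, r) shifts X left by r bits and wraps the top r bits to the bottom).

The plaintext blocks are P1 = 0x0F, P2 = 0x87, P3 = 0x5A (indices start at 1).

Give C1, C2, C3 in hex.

C1 = 0xC8, C2 = 0x4E, C3 = 0x43

CFB encryption: C_i = P_i ⊕ E(K, C_{i−1}), with C_{0} = IV.
C1: E(K, 0xB8) = 0xC7; 0x0F ⊕ 0xC7 = 0xC8.
C2: E(K, 0xC8) = 0xC9; 0x87 ⊕ 0xC9 = 0x4E.
C3: E(K, 0x4E) = 0x19; 0x5A ⊕ 0x19 = 0x43.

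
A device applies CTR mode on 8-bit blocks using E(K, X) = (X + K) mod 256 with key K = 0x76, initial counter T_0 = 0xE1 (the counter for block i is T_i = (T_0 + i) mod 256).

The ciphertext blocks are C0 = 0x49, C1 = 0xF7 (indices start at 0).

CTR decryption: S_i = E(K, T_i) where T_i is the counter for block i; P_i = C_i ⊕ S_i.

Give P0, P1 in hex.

P0 = 0x1E, P1 = 0xAF

P0: T = 0xE1, S = E(K, T) = 0x57; 0x49 ⊕ 0x57 = 0x1E.
P1: T = 0xE2, S = E(K, T) = 0x58; 0xF7 ⊕ 0x58 = 0xAF.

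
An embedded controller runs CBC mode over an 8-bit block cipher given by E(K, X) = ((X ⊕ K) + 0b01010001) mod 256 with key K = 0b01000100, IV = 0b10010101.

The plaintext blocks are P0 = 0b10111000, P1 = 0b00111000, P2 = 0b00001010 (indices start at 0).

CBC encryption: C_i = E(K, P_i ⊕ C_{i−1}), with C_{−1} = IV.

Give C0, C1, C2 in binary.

C0 = 0b10111010, C1 = 0b00010111, C2 = 0b10101010

C0: P0 ⊕ 0b10010101 = 0b00101101; E(K, 0b00101101) = 0b10111010.
C1: P1 ⊕ 0b10111010 = 0b10000010; E(K, 0b10000010) = 0b00010111.
C2: P2 ⊕ 0b00010111 = 0b00011101; E(K, 0b00011101) = 0b10101010.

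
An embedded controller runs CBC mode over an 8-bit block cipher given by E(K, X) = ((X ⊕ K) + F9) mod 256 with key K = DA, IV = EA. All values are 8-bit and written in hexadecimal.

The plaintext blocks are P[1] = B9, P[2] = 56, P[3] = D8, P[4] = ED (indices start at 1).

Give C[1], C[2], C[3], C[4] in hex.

C[1] = 82, C[2] = 07, C[3] = FE, C[4] = C2

CBC encryption: C_i = E(K, P_i ⊕ C_{i−1}), with C_{0} = IV.
C[1]: P[1] ⊕ EA = 53; E(K, 53) = 82.
C[2]: P[2] ⊕ 82 = D4; E(K, D4) = 07.
C[3]: P[3] ⊕ 07 = DF; E(K, DF) = FE.
C[4]: P[4] ⊕ FE = 13; E(K, 13) = C2.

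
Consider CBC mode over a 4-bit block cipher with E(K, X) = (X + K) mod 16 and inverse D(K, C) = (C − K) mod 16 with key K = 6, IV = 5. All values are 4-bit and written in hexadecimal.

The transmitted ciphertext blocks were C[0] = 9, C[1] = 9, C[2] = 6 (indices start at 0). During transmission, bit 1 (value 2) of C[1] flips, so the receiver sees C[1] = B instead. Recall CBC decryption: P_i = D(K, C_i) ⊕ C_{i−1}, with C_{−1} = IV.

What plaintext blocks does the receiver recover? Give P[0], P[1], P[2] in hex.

Only C[1] changed, to B. In CBC, a change in C_i garbles P_i and flips the same bit in P_{i+1}. Decrypting the received ciphertext:
P[0]: D(K, 9) = 3; 3 ⊕ 5 = 6.
P[1]: D(K, B) = 5; 5 ⊕ 9 = C.
P[2]: D(K, 6) = 0; 0 ⊕ B = B.
Blocks that differ from the original plaintext: P[1], P[2].

P[0] = 6, P[1] = C, P[2] = B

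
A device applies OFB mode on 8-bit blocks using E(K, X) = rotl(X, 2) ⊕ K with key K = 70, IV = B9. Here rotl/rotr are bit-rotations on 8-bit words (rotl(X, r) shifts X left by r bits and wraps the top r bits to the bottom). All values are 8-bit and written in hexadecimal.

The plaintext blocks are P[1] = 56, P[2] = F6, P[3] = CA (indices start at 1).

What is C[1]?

C[1] = C0

OFB encryption: S_i = E(K, S_{i−1}) with S_{0} = IV; C_i = P_i ⊕ S_i.
C[1]: S = E(K, B9) = 96; 56 ⊕ 96 = C0.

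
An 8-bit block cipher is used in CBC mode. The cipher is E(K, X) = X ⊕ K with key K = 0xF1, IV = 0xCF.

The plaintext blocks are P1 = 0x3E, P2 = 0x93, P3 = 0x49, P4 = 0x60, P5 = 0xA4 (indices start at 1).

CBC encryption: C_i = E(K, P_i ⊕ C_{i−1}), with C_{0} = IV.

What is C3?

C1: P1 ⊕ 0xCF = 0xF1; E(K, 0xF1) = 0x00.
C2: P2 ⊕ 0x00 = 0x93; E(K, 0x93) = 0x62.
C3: P3 ⊕ 0x62 = 0x2B; E(K, 0x2B) = 0xDA.

C3 = 0xDA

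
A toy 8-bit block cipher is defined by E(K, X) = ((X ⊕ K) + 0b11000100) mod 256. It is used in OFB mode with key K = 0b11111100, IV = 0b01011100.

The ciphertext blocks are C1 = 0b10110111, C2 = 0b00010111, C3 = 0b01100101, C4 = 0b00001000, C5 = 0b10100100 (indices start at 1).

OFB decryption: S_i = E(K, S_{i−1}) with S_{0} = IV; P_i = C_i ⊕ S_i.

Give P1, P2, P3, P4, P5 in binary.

P1 = 0b11010011, P2 = 0b01001011, P3 = 0b00000001, P4 = 0b01010100, P5 = 0b11000000

P1: S = E(K, 0b01011100) = 0b01100100; 0b10110111 ⊕ 0b01100100 = 0b11010011.
P2: S = E(K, 0b01100100) = 0b01011100; 0b00010111 ⊕ 0b01011100 = 0b01001011.
P3: S = E(K, 0b01011100) = 0b01100100; 0b01100101 ⊕ 0b01100100 = 0b00000001.
P4: S = E(K, 0b01100100) = 0b01011100; 0b00001000 ⊕ 0b01011100 = 0b01010100.
P5: S = E(K, 0b01011100) = 0b01100100; 0b10100100 ⊕ 0b01100100 = 0b11000000.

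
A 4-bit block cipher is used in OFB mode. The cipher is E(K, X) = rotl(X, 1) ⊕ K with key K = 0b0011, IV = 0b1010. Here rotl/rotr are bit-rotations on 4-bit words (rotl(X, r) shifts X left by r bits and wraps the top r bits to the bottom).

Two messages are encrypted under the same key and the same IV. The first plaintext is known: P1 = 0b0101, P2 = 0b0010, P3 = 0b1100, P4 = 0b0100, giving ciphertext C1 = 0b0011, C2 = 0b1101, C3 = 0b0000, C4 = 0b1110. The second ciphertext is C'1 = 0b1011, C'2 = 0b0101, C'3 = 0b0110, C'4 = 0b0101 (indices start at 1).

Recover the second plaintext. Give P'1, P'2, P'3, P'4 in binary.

P'1 = 0b1101, P'2 = 0b1010, P'3 = 0b1010, P'4 = 0b1111

In OFB with a reused IV, both messages share the same keystream S_i, so C_i ⊕ C'_i = P_i ⊕ P'_i and thus P'_i = P_i ⊕ C_i ⊕ C'_i.
P'1: 0b0101 ⊕ 0b0011 ⊕ 0b1011 = 0b1101.
P'2: 0b0010 ⊕ 0b1101 ⊕ 0b0101 = 0b1010.
P'3: 0b1100 ⊕ 0b0000 ⊕ 0b0110 = 0b1010.
P'4: 0b0100 ⊕ 0b1110 ⊕ 0b0101 = 0b1111.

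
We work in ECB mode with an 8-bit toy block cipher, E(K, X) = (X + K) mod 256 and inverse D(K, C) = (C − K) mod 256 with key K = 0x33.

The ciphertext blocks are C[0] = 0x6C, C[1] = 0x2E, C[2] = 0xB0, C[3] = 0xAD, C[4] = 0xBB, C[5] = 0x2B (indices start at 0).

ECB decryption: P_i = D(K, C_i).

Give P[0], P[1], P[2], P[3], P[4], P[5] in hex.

P[0] = 0x39, P[1] = 0xFB, P[2] = 0x7D, P[3] = 0x7A, P[4] = 0x88, P[5] = 0xF8

P[0]: D(K, 0x6C) = 0x39.
P[1]: D(K, 0x2E) = 0xFB.
P[2]: D(K, 0xB0) = 0x7D.
P[3]: D(K, 0xAD) = 0x7A.
P[4]: D(K, 0xBB) = 0x88.
P[5]: D(K, 0x2B) = 0xF8.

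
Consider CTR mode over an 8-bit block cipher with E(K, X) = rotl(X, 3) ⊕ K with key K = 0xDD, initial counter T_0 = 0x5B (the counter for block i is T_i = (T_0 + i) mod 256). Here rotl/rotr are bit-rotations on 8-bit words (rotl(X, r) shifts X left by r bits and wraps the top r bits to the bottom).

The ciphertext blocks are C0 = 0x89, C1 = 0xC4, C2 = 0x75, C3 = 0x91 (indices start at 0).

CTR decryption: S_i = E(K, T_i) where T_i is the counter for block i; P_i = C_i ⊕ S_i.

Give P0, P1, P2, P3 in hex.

P0 = 0x8E, P1 = 0xFB, P2 = 0x42, P3 = 0xBE

P0: T = 0x5B, S = E(K, T) = 0x07; 0x89 ⊕ 0x07 = 0x8E.
P1: T = 0x5C, S = E(K, T) = 0x3F; 0xC4 ⊕ 0x3F = 0xFB.
P2: T = 0x5D, S = E(K, T) = 0x37; 0x75 ⊕ 0x37 = 0x42.
P3: T = 0x5E, S = E(K, T) = 0x2F; 0x91 ⊕ 0x2F = 0xBE.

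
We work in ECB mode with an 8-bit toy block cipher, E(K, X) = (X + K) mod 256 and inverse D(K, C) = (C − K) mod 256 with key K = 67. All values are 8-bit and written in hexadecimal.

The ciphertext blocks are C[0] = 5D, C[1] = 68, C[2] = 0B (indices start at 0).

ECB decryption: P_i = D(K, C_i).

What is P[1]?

P[1]: D(K, 68) = 01.

P[1] = 01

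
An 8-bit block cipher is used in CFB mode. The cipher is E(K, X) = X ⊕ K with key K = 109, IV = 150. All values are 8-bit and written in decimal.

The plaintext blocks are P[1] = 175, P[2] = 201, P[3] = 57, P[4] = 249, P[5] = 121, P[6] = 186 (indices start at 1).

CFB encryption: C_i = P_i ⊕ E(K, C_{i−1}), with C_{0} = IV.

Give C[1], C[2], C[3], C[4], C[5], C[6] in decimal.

C[1] = 84, C[2] = 240, C[3] = 164, C[4] = 48, C[5] = 36, C[6] = 243

C[1]: E(K, 150) = 251; 175 ⊕ 251 = 84.
C[2]: E(K, 84) = 57; 201 ⊕ 57 = 240.
C[3]: E(K, 240) = 157; 57 ⊕ 157 = 164.
C[4]: E(K, 164) = 201; 249 ⊕ 201 = 48.
C[5]: E(K, 48) = 93; 121 ⊕ 93 = 36.
C[6]: E(K, 36) = 73; 186 ⊕ 73 = 243.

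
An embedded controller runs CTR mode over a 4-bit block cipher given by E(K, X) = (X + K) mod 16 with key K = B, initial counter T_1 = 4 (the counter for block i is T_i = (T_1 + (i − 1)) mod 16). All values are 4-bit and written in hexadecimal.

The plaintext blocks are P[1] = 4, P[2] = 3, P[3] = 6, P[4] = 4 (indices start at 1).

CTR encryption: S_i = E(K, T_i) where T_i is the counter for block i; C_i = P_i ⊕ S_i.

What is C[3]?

C[3] = 7

C[1]: T = 4, S = E(K, T) = F; 4 ⊕ F = B.
C[2]: T = 5, S = E(K, T) = 0; 3 ⊕ 0 = 3.
C[3]: T = 6, S = E(K, T) = 1; 6 ⊕ 1 = 7.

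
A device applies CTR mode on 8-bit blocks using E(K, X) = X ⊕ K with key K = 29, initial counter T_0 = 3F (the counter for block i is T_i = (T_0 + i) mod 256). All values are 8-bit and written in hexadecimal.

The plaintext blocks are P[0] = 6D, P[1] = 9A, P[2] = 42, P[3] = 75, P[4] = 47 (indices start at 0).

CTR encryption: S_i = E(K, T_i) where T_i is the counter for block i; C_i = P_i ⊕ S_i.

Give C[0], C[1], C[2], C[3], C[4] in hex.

C[0]: T = 3F, S = E(K, T) = 16; 6D ⊕ 16 = 7B.
C[1]: T = 40, S = E(K, T) = 69; 9A ⊕ 69 = F3.
C[2]: T = 41, S = E(K, T) = 68; 42 ⊕ 68 = 2A.
C[3]: T = 42, S = E(K, T) = 6B; 75 ⊕ 6B = 1E.
C[4]: T = 43, S = E(K, T) = 6A; 47 ⊕ 6A = 2D.

C[0] = 7B, C[1] = F3, C[2] = 2A, C[3] = 1E, C[4] = 2D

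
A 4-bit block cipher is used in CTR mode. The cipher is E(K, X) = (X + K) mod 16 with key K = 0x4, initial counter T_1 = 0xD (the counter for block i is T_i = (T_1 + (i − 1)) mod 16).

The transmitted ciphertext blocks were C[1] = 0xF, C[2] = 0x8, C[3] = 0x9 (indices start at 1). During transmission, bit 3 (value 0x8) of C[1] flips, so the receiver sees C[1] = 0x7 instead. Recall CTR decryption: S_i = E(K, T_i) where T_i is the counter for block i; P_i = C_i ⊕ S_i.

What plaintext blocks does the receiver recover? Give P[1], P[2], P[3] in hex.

P[1] = 0x6, P[2] = 0xA, P[3] = 0xA

Only C[1] changed, to 0x7. In CTR, a change in C_i flips the same bit in P_i only; the keystream is unaffected. Decrypting the received ciphertext:
P[1]: T = 0xD, S = E(K, T) = 0x1; 0x7 ⊕ 0x1 = 0x6.
P[2]: T = 0xE, S = E(K, T) = 0x2; 0x8 ⊕ 0x2 = 0xA.
P[3]: T = 0xF, S = E(K, T) = 0x3; 0x9 ⊕ 0x3 = 0xA.
Blocks that differ from the original plaintext: P[1].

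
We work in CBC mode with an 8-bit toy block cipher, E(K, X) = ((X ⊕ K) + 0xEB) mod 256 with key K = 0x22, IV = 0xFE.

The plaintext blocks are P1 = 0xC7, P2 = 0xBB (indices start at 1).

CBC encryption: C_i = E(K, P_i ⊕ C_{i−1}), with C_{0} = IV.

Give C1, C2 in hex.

C1: P1 ⊕ 0xFE = 0x39; E(K, 0x39) = 0x06.
C2: P2 ⊕ 0x06 = 0xBD; E(K, 0xBD) = 0x8A.

C1 = 0x06, C2 = 0x8A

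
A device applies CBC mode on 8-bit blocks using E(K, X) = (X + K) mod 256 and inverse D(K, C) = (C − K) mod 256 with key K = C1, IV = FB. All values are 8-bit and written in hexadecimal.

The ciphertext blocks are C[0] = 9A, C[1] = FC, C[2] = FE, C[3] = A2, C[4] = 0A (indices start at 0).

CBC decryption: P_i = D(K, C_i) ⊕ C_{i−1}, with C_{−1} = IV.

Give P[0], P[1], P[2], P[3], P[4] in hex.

P[0]: D(K, 9A) = D9; D9 ⊕ FB = 22.
P[1]: D(K, FC) = 3B; 3B ⊕ 9A = A1.
P[2]: D(K, FE) = 3D; 3D ⊕ FC = C1.
P[3]: D(K, A2) = E1; E1 ⊕ FE = 1F.
P[4]: D(K, 0A) = 49; 49 ⊕ A2 = EB.

P[0] = 22, P[1] = A1, P[2] = C1, P[3] = 1F, P[4] = EB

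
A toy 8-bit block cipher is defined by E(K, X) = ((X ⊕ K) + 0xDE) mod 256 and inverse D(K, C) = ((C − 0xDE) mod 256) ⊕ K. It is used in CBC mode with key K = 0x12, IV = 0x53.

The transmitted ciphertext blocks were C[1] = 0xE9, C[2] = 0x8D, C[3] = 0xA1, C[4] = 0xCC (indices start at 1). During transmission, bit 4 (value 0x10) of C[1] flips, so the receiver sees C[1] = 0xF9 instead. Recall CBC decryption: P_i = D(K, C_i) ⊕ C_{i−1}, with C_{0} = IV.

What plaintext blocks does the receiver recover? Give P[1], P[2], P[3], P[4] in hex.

P[1] = 0x5A, P[2] = 0x44, P[3] = 0x5C, P[4] = 0x5D

Only C[1] changed, to 0xF9. In CBC, a change in C_i garbles P_i and flips the same bit in P_{i+1}. Decrypting the received ciphertext:
P[1]: D(K, 0xF9) = 0x09; 0x09 ⊕ 0x53 = 0x5A.
P[2]: D(K, 0x8D) = 0xBD; 0xBD ⊕ 0xF9 = 0x44.
P[3]: D(K, 0xA1) = 0xD1; 0xD1 ⊕ 0x8D = 0x5C.
P[4]: D(K, 0xCC) = 0xFC; 0xFC ⊕ 0xA1 = 0x5D.
Blocks that differ from the original plaintext: P[1], P[2].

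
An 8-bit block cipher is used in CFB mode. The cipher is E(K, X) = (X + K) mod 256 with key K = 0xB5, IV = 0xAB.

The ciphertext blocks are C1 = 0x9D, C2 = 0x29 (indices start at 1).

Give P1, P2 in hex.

CFB decryption: P_i = C_i ⊕ E(K, C_{i−1}), with C_{0} = IV.
P1: E(K, 0xAB) = 0x60; 0x9D ⊕ 0x60 = 0xFD.
P2: E(K, 0x9D) = 0x52; 0x29 ⊕ 0x52 = 0x7B.

P1 = 0xFD, P2 = 0x7B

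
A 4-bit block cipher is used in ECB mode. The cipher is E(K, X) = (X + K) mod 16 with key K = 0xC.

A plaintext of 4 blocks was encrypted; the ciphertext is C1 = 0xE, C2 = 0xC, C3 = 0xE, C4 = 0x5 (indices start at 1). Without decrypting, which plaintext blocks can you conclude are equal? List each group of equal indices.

ECB encrypts each block independently with the same key, so equal ciphertext blocks imply equal plaintext blocks.
C1 = C3 = 0xE, so P1 = P3.

P1 = P3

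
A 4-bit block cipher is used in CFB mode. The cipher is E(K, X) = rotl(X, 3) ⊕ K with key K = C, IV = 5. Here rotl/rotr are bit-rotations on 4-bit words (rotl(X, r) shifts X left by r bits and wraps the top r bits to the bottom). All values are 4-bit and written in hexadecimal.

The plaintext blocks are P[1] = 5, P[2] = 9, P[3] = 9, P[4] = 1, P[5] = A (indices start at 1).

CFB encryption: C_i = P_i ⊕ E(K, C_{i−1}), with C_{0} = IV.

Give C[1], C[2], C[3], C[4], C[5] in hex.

C[1] = 3, C[2] = C, C[3] = 3, C[4] = 4, C[5] = 4

C[1]: E(K, 5) = 6; 5 ⊕ 6 = 3.
C[2]: E(K, 3) = 5; 9 ⊕ 5 = C.
C[3]: E(K, C) = A; 9 ⊕ A = 3.
C[4]: E(K, 3) = 5; 1 ⊕ 5 = 4.
C[5]: E(K, 4) = E; A ⊕ E = 4.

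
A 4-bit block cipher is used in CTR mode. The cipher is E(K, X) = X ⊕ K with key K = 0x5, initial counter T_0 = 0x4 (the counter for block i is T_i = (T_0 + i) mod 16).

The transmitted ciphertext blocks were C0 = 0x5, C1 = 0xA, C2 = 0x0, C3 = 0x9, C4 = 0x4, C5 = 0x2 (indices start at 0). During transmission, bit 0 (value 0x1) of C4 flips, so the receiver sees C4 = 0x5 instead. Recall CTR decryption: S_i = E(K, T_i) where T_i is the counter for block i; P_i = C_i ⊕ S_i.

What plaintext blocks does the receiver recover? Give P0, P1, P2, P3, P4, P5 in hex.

P0 = 0x4, P1 = 0xA, P2 = 0x3, P3 = 0xB, P4 = 0x8, P5 = 0xE

Only C4 changed, to 0x5. In CTR, a change in C_i flips the same bit in P_i only; the keystream is unaffected. Decrypting the received ciphertext:
P0: T = 0x4, S = E(K, T) = 0x1; 0x5 ⊕ 0x1 = 0x4.
P1: T = 0x5, S = E(K, T) = 0x0; 0xA ⊕ 0x0 = 0xA.
P2: T = 0x6, S = E(K, T) = 0x3; 0x0 ⊕ 0x3 = 0x3.
P3: T = 0x7, S = E(K, T) = 0x2; 0x9 ⊕ 0x2 = 0xB.
P4: T = 0x8, S = E(K, T) = 0xD; 0x5 ⊕ 0xD = 0x8.
P5: T = 0x9, S = E(K, T) = 0xC; 0x2 ⊕ 0xC = 0xE.
Blocks that differ from the original plaintext: P4.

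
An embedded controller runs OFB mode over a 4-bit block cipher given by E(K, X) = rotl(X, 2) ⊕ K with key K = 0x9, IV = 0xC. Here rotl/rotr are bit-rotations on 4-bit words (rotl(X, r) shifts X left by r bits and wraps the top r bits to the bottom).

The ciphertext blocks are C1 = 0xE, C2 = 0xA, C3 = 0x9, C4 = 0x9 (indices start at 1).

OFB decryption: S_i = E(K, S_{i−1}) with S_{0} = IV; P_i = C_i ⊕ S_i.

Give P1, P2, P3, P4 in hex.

P1 = 0x4, P2 = 0x9, P3 = 0xC, P4 = 0x5

P1: S = E(K, 0xC) = 0xA; 0xE ⊕ 0xA = 0x4.
P2: S = E(K, 0xA) = 0x3; 0xA ⊕ 0x3 = 0x9.
P3: S = E(K, 0x3) = 0x5; 0x9 ⊕ 0x5 = 0xC.
P4: S = E(K, 0x5) = 0xC; 0x9 ⊕ 0xC = 0x5.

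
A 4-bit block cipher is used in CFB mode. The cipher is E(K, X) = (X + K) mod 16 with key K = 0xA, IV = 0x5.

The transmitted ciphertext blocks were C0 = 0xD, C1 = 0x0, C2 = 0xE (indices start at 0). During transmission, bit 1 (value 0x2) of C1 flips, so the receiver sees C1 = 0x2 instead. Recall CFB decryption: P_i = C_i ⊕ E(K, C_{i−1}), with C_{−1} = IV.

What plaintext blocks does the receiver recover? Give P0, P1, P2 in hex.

Only C1 changed, to 0x2. In CFB, a change in C_i flips the same bit in P_i and garbles P_{i+1}. Decrypting the received ciphertext:
P0: E(K, 0x5) = 0xF; 0xD ⊕ 0xF = 0x2.
P1: E(K, 0xD) = 0x7; 0x2 ⊕ 0x7 = 0x5.
P2: E(K, 0x2) = 0xC; 0xE ⊕ 0xC = 0x2.
Blocks that differ from the original plaintext: P1, P2.

P0 = 0x2, P1 = 0x5, P2 = 0x2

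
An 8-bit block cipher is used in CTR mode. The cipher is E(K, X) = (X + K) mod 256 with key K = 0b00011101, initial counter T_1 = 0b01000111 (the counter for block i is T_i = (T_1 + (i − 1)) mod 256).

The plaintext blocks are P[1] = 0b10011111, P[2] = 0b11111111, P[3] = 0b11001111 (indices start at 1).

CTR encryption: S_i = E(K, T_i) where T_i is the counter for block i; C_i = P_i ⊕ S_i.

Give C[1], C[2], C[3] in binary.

C[1]: T = 0b01000111, S = E(K, T) = 0b01100100; 0b10011111 ⊕ 0b01100100 = 0b11111011.
C[2]: T = 0b01001000, S = E(K, T) = 0b01100101; 0b11111111 ⊕ 0b01100101 = 0b10011010.
C[3]: T = 0b01001001, S = E(K, T) = 0b01100110; 0b11001111 ⊕ 0b01100110 = 0b10101001.

C[1] = 0b11111011, C[2] = 0b10011010, C[3] = 0b10101001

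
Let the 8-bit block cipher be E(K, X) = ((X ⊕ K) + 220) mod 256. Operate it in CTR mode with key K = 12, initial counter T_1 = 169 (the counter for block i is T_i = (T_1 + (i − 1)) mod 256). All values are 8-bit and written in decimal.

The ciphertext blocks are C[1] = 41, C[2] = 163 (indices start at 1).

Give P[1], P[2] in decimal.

CTR decryption: S_i = E(K, T_i) where T_i is the counter for block i; P_i = C_i ⊕ S_i.
P[1]: T = 169, S = E(K, T) = 129; 41 ⊕ 129 = 168.
P[2]: T = 170, S = E(K, T) = 130; 163 ⊕ 130 = 33.

P[1] = 168, P[2] = 33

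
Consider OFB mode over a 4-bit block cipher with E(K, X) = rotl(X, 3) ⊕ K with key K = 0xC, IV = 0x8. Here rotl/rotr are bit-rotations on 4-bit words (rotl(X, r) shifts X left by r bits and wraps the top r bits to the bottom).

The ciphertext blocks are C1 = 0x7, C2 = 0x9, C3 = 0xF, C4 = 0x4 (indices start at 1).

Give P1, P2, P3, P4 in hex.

P1 = 0xF, P2 = 0x1, P3 = 0x7, P4 = 0xC

OFB decryption: S_i = E(K, S_{i−1}) with S_{0} = IV; P_i = C_i ⊕ S_i.
P1: S = E(K, 0x8) = 0x8; 0x7 ⊕ 0x8 = 0xF.
P2: S = E(K, 0x8) = 0x8; 0x9 ⊕ 0x8 = 0x1.
P3: S = E(K, 0x8) = 0x8; 0xF ⊕ 0x8 = 0x7.
P4: S = E(K, 0x8) = 0x8; 0x4 ⊕ 0x8 = 0xC.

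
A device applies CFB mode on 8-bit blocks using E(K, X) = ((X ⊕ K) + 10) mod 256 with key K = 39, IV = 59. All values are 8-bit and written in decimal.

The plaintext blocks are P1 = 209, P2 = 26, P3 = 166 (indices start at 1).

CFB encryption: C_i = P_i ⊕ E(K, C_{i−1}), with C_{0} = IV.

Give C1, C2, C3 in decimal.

C1 = 247, C2 = 192, C3 = 87

C1: E(K, 59) = 38; 209 ⊕ 38 = 247.
C2: E(K, 247) = 218; 26 ⊕ 218 = 192.
C3: E(K, 192) = 241; 166 ⊕ 241 = 87.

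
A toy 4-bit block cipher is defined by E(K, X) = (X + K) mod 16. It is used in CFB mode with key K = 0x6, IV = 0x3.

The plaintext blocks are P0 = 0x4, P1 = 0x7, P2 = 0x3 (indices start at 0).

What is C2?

C2 = 0x9

CFB encryption: C_i = P_i ⊕ E(K, C_{i−1}), with C_{−1} = IV.
C0: E(K, 0x3) = 0x9; 0x4 ⊕ 0x9 = 0xD.
C1: E(K, 0xD) = 0x3; 0x7 ⊕ 0x3 = 0x4.
C2: E(K, 0x4) = 0xA; 0x3 ⊕ 0xA = 0x9.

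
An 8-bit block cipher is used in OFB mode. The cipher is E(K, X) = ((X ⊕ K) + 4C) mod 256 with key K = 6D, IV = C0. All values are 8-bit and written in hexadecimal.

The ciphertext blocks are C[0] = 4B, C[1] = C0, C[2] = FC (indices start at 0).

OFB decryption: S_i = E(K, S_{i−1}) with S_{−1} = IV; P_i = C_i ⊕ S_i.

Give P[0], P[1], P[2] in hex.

P[0]: S = E(K, C0) = F9; 4B ⊕ F9 = B2.
P[1]: S = E(K, F9) = E0; C0 ⊕ E0 = 20.
P[2]: S = E(K, E0) = D9; FC ⊕ D9 = 25.

P[0] = B2, P[1] = 20, P[2] = 25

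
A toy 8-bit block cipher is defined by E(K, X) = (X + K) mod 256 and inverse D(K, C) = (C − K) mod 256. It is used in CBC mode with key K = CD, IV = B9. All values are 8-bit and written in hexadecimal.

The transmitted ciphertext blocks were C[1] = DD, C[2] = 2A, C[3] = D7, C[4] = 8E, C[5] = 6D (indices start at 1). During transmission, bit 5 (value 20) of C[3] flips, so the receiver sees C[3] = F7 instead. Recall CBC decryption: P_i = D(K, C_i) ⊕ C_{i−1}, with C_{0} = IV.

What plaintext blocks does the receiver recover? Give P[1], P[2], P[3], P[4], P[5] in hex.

P[1] = A9, P[2] = 80, P[3] = 00, P[4] = 36, P[5] = 2E

Only C[3] changed, to F7. In CBC, a change in C_i garbles P_i and flips the same bit in P_{i+1}. Decrypting the received ciphertext:
P[1]: D(K, DD) = 10; 10 ⊕ B9 = A9.
P[2]: D(K, 2A) = 5D; 5D ⊕ DD = 80.
P[3]: D(K, F7) = 2A; 2A ⊕ 2A = 00.
P[4]: D(K, 8E) = C1; C1 ⊕ F7 = 36.
P[5]: D(K, 6D) = A0; A0 ⊕ 8E = 2E.
Blocks that differ from the original plaintext: P[3], P[4].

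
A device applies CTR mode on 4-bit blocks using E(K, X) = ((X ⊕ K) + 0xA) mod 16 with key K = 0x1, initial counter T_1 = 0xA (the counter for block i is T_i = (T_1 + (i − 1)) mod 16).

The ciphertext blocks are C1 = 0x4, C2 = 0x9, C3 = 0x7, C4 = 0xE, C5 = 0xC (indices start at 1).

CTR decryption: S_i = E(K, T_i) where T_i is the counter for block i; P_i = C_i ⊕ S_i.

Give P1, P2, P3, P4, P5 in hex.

P1 = 0x1, P2 = 0xD, P3 = 0x0, P4 = 0x8, P5 = 0x5

P1: T = 0xA, S = E(K, T) = 0x5; 0x4 ⊕ 0x5 = 0x1.
P2: T = 0xB, S = E(K, T) = 0x4; 0x9 ⊕ 0x4 = 0xD.
P3: T = 0xC, S = E(K, T) = 0x7; 0x7 ⊕ 0x7 = 0x0.
P4: T = 0xD, S = E(K, T) = 0x6; 0xE ⊕ 0x6 = 0x8.
P5: T = 0xE, S = E(K, T) = 0x9; 0xC ⊕ 0x9 = 0x5.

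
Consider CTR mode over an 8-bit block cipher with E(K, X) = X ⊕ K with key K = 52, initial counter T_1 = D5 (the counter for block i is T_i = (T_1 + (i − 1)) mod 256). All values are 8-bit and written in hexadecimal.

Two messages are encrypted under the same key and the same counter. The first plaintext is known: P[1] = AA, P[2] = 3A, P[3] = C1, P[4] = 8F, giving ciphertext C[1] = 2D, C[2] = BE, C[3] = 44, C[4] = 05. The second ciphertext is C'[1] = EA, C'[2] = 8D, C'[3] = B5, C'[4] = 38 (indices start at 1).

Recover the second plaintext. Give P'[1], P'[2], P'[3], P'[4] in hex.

P'[1] = 6D, P'[2] = 09, P'[3] = 30, P'[4] = B2

In CTR with a reused counter, both messages share the same keystream S_i, so C_i ⊕ C'_i = P_i ⊕ P'_i and thus P'_i = P_i ⊕ C_i ⊕ C'_i.
P'[1]: AA ⊕ 2D ⊕ EA = 6D.
P'[2]: 3A ⊕ BE ⊕ 8D = 09.
P'[3]: C1 ⊕ 44 ⊕ B5 = 30.
P'[4]: 8F ⊕ 05 ⊕ 38 = B2.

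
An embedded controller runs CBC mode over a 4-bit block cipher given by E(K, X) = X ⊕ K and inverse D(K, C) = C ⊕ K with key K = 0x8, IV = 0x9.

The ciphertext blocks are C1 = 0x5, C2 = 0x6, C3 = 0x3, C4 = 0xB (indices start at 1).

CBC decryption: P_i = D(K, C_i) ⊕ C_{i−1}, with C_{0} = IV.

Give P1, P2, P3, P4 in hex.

P1 = 0x4, P2 = 0xB, P3 = 0xD, P4 = 0x0

P1: D(K, 0x5) = 0xD; 0xD ⊕ 0x9 = 0x4.
P2: D(K, 0x6) = 0xE; 0xE ⊕ 0x5 = 0xB.
P3: D(K, 0x3) = 0xB; 0xB ⊕ 0x6 = 0xD.
P4: D(K, 0xB) = 0x3; 0x3 ⊕ 0x3 = 0x0.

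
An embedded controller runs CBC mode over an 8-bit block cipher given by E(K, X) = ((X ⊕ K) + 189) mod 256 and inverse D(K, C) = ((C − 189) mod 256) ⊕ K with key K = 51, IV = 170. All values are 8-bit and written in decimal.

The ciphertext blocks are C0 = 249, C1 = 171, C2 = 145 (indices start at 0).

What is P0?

CBC decryption: P_i = D(K, C_i) ⊕ C_{i−1}, with C_{−1} = IV.
P0: D(K, 249) = 15; 15 ⊕ 170 = 165.

P0 = 165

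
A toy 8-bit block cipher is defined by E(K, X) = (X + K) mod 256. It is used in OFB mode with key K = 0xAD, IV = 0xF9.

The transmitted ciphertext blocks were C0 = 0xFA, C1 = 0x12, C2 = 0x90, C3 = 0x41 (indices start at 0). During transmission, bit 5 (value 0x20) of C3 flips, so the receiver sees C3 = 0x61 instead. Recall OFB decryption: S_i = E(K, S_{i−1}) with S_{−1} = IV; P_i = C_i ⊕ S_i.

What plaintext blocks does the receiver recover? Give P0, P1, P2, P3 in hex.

P0 = 0x5C, P1 = 0x41, P2 = 0x90, P3 = 0xCC

Only C3 changed, to 0x61. In OFB, a change in C_i flips the same bit in P_i only; the keystream is unaffected. Decrypting the received ciphertext:
P0: S = E(K, 0xF9) = 0xA6; 0xFA ⊕ 0xA6 = 0x5C.
P1: S = E(K, 0xA6) = 0x53; 0x12 ⊕ 0x53 = 0x41.
P2: S = E(K, 0x53) = 0x00; 0x90 ⊕ 0x00 = 0x90.
P3: S = E(K, 0x00) = 0xAD; 0x61 ⊕ 0xAD = 0xCC.
Blocks that differ from the original plaintext: P3.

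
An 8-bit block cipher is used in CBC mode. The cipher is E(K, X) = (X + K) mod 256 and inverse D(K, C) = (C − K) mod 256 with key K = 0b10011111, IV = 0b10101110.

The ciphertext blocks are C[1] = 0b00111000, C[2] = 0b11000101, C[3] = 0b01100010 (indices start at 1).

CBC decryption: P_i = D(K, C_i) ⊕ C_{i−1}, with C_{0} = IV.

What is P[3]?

P[3]: D(K, 0b01100010) = 0b11000011; 0b11000011 ⊕ 0b11000101 = 0b00000110.

P[3] = 0b00000110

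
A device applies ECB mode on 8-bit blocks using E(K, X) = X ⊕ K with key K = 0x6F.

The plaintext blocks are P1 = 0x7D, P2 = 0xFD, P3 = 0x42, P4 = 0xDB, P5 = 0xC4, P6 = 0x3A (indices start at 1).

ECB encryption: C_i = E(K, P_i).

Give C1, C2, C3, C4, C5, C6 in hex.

C1: E(K, 0x7D) = 0x12.
C2: E(K, 0xFD) = 0x92.
C3: E(K, 0x42) = 0x2D.
C4: E(K, 0xDB) = 0xB4.
C5: E(K, 0xC4) = 0xAB.
C6: E(K, 0x3A) = 0x55.

C1 = 0x12, C2 = 0x92, C3 = 0x2D, C4 = 0xB4, C5 = 0xAB, C6 = 0x55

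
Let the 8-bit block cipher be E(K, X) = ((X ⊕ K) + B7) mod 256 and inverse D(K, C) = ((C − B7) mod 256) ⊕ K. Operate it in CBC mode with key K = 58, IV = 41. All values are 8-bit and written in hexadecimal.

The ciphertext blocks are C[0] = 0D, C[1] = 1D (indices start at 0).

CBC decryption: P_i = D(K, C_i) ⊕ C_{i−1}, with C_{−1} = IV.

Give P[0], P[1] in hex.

P[0] = 4F, P[1] = 33

P[0]: D(K, 0D) = 0E; 0E ⊕ 41 = 4F.
P[1]: D(K, 1D) = 3E; 3E ⊕ 0D = 33.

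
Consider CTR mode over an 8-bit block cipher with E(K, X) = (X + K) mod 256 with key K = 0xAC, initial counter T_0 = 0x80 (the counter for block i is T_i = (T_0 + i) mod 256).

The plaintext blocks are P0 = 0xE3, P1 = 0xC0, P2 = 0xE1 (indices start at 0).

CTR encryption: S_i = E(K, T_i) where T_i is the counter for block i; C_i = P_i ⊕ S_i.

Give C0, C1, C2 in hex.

C0: T = 0x80, S = E(K, T) = 0x2C; 0xE3 ⊕ 0x2C = 0xCF.
C1: T = 0x81, S = E(K, T) = 0x2D; 0xC0 ⊕ 0x2D = 0xED.
C2: T = 0x82, S = E(K, T) = 0x2E; 0xE1 ⊕ 0x2E = 0xCF.

C0 = 0xCF, C1 = 0xED, C2 = 0xCF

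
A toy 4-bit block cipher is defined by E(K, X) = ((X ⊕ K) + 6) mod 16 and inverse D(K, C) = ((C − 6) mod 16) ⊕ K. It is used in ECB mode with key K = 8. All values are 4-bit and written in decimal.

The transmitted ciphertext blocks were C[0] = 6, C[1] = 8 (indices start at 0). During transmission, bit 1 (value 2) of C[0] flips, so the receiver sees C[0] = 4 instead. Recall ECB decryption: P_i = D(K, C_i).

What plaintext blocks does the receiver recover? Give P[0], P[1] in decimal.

P[0] = 6, P[1] = 10

Only C[0] changed, to 4. In ECB, a change in C_i affects only P_i. Decrypting the received ciphertext:
P[0]: D(K, 4) = 6.
P[1]: D(K, 8) = 10.
Blocks that differ from the original plaintext: P[0].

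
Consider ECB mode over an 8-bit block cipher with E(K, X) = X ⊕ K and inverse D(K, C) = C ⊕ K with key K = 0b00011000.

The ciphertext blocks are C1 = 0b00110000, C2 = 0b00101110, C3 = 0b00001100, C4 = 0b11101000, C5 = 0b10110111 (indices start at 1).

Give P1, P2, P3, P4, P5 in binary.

ECB decryption: P_i = D(K, C_i).
P1: D(K, 0b00110000) = 0b00101000.
P2: D(K, 0b00101110) = 0b00110110.
P3: D(K, 0b00001100) = 0b00010100.
P4: D(K, 0b11101000) = 0b11110000.
P5: D(K, 0b10110111) = 0b10101111.

P1 = 0b00101000, P2 = 0b00110110, P3 = 0b00010100, P4 = 0b11110000, P5 = 0b10101111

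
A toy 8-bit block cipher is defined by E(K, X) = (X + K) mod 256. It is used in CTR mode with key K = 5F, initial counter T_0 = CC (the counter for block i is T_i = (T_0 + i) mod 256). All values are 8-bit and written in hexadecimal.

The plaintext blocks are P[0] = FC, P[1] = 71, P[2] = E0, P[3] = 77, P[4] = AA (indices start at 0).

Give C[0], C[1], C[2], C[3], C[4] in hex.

C[0] = D7, C[1] = 5D, C[2] = CD, C[3] = 59, C[4] = 85

CTR encryption: S_i = E(K, T_i) where T_i is the counter for block i; C_i = P_i ⊕ S_i.
C[0]: T = CC, S = E(K, T) = 2B; FC ⊕ 2B = D7.
C[1]: T = CD, S = E(K, T) = 2C; 71 ⊕ 2C = 5D.
C[2]: T = CE, S = E(K, T) = 2D; E0 ⊕ 2D = CD.
C[3]: T = CF, S = E(K, T) = 2E; 77 ⊕ 2E = 59.
C[4]: T = D0, S = E(K, T) = 2F; AA ⊕ 2F = 85.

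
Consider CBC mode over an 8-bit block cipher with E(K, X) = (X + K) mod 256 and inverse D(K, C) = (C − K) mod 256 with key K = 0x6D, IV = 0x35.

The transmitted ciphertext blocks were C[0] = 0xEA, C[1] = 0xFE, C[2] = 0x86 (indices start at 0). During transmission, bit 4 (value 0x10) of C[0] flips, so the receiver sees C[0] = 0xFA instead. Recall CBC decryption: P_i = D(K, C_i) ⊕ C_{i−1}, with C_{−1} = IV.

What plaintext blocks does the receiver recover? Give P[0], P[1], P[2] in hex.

P[0] = 0xB8, P[1] = 0x6B, P[2] = 0xE7

Only C[0] changed, to 0xFA. In CBC, a change in C_i garbles P_i and flips the same bit in P_{i+1}. Decrypting the received ciphertext:
P[0]: D(K, 0xFA) = 0x8D; 0x8D ⊕ 0x35 = 0xB8.
P[1]: D(K, 0xFE) = 0x91; 0x91 ⊕ 0xFA = 0x6B.
P[2]: D(K, 0x86) = 0x19; 0x19 ⊕ 0xFE = 0xE7.
Blocks that differ from the original plaintext: P[0], P[1].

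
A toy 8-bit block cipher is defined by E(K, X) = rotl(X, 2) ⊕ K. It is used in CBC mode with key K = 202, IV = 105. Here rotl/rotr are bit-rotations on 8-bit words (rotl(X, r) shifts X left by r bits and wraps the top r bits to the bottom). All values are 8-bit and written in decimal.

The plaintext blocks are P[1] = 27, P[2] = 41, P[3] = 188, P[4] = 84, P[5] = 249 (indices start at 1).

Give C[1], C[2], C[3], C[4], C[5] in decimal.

CBC encryption: C_i = E(K, P_i ⊕ C_{i−1}), with C_{0} = IV.
C[1]: P[1] ⊕ 105 = 114; E(K, 114) = 3.
C[2]: P[2] ⊕ 3 = 42; E(K, 42) = 98.
C[3]: P[3] ⊕ 98 = 222; E(K, 222) = 177.
C[4]: P[4] ⊕ 177 = 229; E(K, 229) = 93.
C[5]: P[5] ⊕ 93 = 164; E(K, 164) = 88.

C[1] = 3, C[2] = 98, C[3] = 177, C[4] = 93, C[5] = 88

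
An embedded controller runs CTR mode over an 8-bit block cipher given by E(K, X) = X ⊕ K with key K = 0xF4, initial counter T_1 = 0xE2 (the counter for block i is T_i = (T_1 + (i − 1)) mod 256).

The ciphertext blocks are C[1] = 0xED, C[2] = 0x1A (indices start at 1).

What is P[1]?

CTR decryption: S_i = E(K, T_i) where T_i is the counter for block i; P_i = C_i ⊕ S_i.
P[1]: T = 0xE2, S = E(K, T) = 0x16; 0xED ⊕ 0x16 = 0xFB.

P[1] = 0xFB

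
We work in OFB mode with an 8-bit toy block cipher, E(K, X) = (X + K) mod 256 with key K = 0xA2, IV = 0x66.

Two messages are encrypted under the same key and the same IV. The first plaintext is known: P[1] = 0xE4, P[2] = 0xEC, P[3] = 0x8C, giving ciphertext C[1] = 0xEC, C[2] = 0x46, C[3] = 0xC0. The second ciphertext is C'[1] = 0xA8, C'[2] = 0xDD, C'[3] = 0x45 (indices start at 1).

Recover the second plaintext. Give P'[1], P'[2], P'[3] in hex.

P'[1] = 0xA0, P'[2] = 0x77, P'[3] = 0x09

In OFB with a reused IV, both messages share the same keystream S_i, so C_i ⊕ C'_i = P_i ⊕ P'_i and thus P'_i = P_i ⊕ C_i ⊕ C'_i.
P'[1]: 0xE4 ⊕ 0xEC ⊕ 0xA8 = 0xA0.
P'[2]: 0xEC ⊕ 0x46 ⊕ 0xDD = 0x77.
P'[3]: 0x8C ⊕ 0xC0 ⊕ 0x45 = 0x09.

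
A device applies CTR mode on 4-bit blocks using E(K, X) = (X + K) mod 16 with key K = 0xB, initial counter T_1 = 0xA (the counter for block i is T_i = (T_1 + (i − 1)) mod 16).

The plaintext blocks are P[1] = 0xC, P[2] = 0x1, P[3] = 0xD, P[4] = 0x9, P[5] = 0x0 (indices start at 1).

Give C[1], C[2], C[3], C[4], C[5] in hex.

CTR encryption: S_i = E(K, T_i) where T_i is the counter for block i; C_i = P_i ⊕ S_i.
C[1]: T = 0xA, S = E(K, T) = 0x5; 0xC ⊕ 0x5 = 0x9.
C[2]: T = 0xB, S = E(K, T) = 0x6; 0x1 ⊕ 0x6 = 0x7.
C[3]: T = 0xC, S = E(K, T) = 0x7; 0xD ⊕ 0x7 = 0xA.
C[4]: T = 0xD, S = E(K, T) = 0x8; 0x9 ⊕ 0x8 = 0x1.
C[5]: T = 0xE, S = E(K, T) = 0x9; 0x0 ⊕ 0x9 = 0x9.

C[1] = 0x9, C[2] = 0x7, C[3] = 0xA, C[4] = 0x1, C[5] = 0x9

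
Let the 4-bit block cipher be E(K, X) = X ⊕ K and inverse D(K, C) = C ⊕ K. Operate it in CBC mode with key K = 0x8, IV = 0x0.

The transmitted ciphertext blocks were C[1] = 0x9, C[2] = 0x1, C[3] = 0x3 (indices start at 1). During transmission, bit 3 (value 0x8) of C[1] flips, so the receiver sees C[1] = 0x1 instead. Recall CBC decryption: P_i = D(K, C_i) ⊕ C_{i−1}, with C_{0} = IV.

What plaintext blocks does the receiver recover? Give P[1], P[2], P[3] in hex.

P[1] = 0x9, P[2] = 0x8, P[3] = 0xA

Only C[1] changed, to 0x1. In CBC, a change in C_i garbles P_i and flips the same bit in P_{i+1}. Decrypting the received ciphertext:
P[1]: D(K, 0x1) = 0x9; 0x9 ⊕ 0x0 = 0x9.
P[2]: D(K, 0x1) = 0x9; 0x9 ⊕ 0x1 = 0x8.
P[3]: D(K, 0x3) = 0xB; 0xB ⊕ 0x1 = 0xA.
Blocks that differ from the original plaintext: P[1], P[2].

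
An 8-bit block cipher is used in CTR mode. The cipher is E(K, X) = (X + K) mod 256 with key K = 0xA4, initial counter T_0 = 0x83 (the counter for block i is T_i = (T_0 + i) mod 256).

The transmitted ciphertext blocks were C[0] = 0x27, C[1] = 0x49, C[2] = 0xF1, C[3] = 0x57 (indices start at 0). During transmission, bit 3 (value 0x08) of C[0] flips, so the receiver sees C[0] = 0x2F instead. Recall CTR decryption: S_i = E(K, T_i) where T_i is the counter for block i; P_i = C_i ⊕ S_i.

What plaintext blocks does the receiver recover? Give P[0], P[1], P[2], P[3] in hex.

Only C[0] changed, to 0x2F. In CTR, a change in C_i flips the same bit in P_i only; the keystream is unaffected. Decrypting the received ciphertext:
P[0]: T = 0x83, S = E(K, T) = 0x27; 0x2F ⊕ 0x27 = 0x08.
P[1]: T = 0x84, S = E(K, T) = 0x28; 0x49 ⊕ 0x28 = 0x61.
P[2]: T = 0x85, S = E(K, T) = 0x29; 0xF1 ⊕ 0x29 = 0xD8.
P[3]: T = 0x86, S = E(K, T) = 0x2A; 0x57 ⊕ 0x2A = 0x7D.
Blocks that differ from the original plaintext: P[0].

P[0] = 0x08, P[1] = 0x61, P[2] = 0xD8, P[3] = 0x7D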